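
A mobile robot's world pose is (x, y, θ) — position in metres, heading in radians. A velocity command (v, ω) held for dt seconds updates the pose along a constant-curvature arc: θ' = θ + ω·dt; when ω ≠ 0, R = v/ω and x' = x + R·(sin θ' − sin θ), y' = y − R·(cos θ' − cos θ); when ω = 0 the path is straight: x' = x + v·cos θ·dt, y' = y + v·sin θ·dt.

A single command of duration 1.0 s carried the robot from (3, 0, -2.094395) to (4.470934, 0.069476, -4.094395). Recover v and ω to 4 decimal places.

Δθ = -4.094395 − -2.094395 = -2.000000
ω = Δθ/dt = -2.000000/1.0 = -2.0000
R = Δx/(sin θ' − sin θ) = 0.8750
v = R·ω = 0.8750·-2.0000 = -1.7500

v = -1.7500, ω = -2.0000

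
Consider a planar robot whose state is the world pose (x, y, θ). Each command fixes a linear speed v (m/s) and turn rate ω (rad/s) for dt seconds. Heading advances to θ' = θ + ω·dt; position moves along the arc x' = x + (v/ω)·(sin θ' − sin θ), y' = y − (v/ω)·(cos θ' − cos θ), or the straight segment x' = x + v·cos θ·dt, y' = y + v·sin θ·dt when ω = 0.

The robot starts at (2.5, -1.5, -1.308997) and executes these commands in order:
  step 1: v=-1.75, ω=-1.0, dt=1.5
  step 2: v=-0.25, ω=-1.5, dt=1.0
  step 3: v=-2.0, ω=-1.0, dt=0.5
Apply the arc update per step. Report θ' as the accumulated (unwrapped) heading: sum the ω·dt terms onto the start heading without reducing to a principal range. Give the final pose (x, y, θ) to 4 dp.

step 1: θ'=-2.8090 (R=1.7500) → pose (3.6190, 0.6070, -2.8090)
step 2: θ'=-4.3090 (R=0.1667) → pose (3.8267, 0.5149, -4.3090)
step 3: θ'=-4.8090 (R=2.0000) → pose (3.9779, -0.4631, -4.8090)

(3.9779, -0.4631, -4.8090)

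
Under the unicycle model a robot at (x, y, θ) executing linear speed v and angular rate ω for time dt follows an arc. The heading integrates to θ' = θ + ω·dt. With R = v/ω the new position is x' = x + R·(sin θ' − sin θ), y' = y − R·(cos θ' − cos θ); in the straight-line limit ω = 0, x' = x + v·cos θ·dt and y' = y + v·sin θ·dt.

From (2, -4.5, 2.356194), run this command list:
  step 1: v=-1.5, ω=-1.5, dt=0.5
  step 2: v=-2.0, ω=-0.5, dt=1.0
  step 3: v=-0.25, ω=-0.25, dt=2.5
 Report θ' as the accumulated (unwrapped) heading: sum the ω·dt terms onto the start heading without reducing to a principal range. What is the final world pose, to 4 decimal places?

step 1: θ'=1.6062 (R=1.0000) → pose (2.2923, -5.1717, 1.6062)
step 2: θ'=1.1062 (R=4.0000) → pose (1.8708, -7.1055, 1.1062)
step 3: θ'=0.4812 (R=1.0000) → pose (1.4396, -7.5439, 0.4812)

(1.4396, -7.5439, 0.4812)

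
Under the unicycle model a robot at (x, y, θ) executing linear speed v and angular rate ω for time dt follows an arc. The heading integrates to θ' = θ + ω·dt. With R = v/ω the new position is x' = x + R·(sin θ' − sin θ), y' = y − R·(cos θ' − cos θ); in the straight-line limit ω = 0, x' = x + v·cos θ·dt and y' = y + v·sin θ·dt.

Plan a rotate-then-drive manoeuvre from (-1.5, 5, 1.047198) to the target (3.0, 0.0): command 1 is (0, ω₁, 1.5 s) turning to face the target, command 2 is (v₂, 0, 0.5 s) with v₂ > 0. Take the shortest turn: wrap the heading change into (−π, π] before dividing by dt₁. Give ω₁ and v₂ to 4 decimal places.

heading to target = atan2(0−5, 3−-1.5) = -0.8380
Δθ = wrap(-0.8380 − 1.0472) = -1.8852; ω₁ = Δθ/dt₁ = -1.2568
distance = √((3−-1.5)² + (0−5)²) = 6.7268; v₂ = distance/dt₂ = 13.4536

ω₁ = -1.2568, v₂ = 13.4536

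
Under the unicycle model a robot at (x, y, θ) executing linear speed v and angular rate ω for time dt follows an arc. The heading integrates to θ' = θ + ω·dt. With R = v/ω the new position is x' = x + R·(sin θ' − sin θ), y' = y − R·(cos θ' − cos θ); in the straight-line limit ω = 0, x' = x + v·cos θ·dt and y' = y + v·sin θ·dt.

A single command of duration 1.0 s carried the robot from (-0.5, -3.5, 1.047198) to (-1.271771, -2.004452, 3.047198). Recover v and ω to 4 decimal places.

v = 2.0000, ω = 2.0000

Δθ = 3.047198 − 1.047198 = 2.000000
ω = Δθ/dt = 2.000000/1.0 = 2.0000
R = −Δy/(cos θ' − cos θ) = 1.0000
v = R·ω = 1.0000·2.0000 = 2.0000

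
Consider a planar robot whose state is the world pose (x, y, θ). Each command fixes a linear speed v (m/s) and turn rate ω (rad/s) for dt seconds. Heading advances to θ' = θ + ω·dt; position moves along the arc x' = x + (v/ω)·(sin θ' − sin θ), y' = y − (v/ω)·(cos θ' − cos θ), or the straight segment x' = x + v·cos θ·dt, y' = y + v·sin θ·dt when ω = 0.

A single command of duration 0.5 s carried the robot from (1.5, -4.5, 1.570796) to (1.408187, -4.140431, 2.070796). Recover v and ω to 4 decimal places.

v = 0.7500, ω = 1.0000

Δθ = 2.070796 − 1.570796 = 0.500000
ω = Δθ/dt = 0.500000/0.5 = 1.0000
R = −Δy/(cos θ' − cos θ) = 0.7500
v = R·ω = 0.7500·1.0000 = 0.7500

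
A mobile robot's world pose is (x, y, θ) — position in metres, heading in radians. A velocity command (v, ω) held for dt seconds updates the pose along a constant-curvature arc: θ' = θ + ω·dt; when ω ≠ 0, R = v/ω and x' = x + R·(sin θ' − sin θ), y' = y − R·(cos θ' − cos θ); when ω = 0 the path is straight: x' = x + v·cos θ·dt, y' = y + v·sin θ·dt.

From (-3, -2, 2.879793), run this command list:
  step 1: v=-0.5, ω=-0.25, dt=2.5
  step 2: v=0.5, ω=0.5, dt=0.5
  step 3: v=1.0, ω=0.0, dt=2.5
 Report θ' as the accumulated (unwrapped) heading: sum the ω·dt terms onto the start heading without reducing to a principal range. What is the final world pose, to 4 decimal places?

step 1: θ'=2.2548 (R=2.0000) → pose (-1.9675, -2.6681, 2.2548)
step 2: θ'=2.5048 (R=1.0000) → pose (-2.1480, -2.4960, 2.5048)
step 3: θ'=2.5048 (straight) → pose (-4.1580, -1.0094, 2.5048)

(-4.1580, -1.0094, 2.5048)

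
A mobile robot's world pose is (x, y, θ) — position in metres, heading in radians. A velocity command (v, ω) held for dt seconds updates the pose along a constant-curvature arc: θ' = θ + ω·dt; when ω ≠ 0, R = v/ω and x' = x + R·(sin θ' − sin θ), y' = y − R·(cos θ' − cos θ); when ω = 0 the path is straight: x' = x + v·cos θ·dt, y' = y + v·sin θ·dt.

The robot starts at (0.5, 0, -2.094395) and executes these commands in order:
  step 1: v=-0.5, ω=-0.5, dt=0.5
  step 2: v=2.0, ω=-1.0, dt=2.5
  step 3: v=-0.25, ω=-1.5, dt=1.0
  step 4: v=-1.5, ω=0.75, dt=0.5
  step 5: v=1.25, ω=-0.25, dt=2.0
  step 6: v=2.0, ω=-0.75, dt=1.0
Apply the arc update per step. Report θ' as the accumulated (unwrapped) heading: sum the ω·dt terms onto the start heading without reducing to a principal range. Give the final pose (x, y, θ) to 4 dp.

step 1: θ'=-2.3444 (R=1.0000) → pose (0.6506, 0.1987, -2.3444)
step 2: θ'=-4.8444 (R=-2.0000) → pose (-2.7628, 1.8594, -4.8444)
step 3: θ'=-6.3444 (R=0.1667) → pose (-2.9382, 1.7150, -6.3444)
step 4: θ'=-5.9694 (R=-2.0000) → pose (-3.6779, 1.6211, -5.9694)
step 5: θ'=-6.4694 (R=-5.0000) → pose (-1.2089, 1.7788, -6.4694)
step 6: θ'=-7.2194 (R=-2.6667) → pose (0.4450, 0.7391, -7.2194)

(0.4450, 0.7391, -7.2194)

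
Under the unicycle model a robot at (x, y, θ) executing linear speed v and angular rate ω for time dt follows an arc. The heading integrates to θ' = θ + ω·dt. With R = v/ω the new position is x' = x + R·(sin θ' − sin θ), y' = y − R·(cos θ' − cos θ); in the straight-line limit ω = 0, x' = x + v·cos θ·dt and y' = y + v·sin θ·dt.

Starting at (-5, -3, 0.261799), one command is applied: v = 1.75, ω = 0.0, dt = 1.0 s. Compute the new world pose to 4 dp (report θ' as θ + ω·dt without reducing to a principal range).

θ' = 0.2618 + 0.0·1.0 = 0.2618
ω = 0 → straight: x' = -5 + 1.75·cos(0.2618)·1.0 = -3.3096
y' = -3 + 1.75·sin(0.2618)·1.0 = -2.5471

(-3.3096, -2.5471, 0.2618)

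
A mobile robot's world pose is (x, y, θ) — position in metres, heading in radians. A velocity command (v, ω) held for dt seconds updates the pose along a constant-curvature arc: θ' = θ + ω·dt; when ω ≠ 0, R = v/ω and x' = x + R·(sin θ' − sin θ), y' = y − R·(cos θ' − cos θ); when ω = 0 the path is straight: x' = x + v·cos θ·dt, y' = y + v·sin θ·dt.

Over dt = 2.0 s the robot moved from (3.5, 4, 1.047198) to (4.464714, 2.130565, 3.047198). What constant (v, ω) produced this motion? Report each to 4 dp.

Δθ = 3.047198 − 1.047198 = 2.000000
ω = Δθ/dt = 2.000000/2.0 = 1.0000
R = −Δy/(cos θ' − cos θ) = -1.2500
v = R·ω = -1.2500·1.0000 = -1.2500

v = -1.2500, ω = 1.0000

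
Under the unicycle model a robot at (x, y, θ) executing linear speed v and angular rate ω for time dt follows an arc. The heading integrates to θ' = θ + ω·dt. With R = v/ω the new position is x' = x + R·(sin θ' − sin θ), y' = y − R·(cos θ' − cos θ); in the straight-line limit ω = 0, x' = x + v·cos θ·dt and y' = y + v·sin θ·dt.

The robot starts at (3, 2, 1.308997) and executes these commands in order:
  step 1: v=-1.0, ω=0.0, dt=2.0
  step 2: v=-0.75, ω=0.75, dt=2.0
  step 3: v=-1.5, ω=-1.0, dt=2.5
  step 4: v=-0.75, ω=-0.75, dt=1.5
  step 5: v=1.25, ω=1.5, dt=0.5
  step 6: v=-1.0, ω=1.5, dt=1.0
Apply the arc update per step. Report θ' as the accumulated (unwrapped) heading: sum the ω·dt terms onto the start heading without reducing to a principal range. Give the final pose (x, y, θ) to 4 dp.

step 1: θ'=1.3090 (straight) → pose (2.4824, 0.0681, 1.3090)
step 2: θ'=2.8090 (R=-1.0000) → pose (3.1218, -1.1359, 2.8090)
step 3: θ'=0.3090 (R=1.5000) → pose (3.0882, -3.9826, 0.3090)
step 4: θ'=-0.8160 (R=1.0000) → pose (2.0557, -3.7151, -0.8160)
step 5: θ'=-0.0660 (R=0.8333) → pose (2.6077, -3.9757, -0.0660)
step 6: θ'=1.4340 (R=-0.6667) → pose (1.9033, -4.5500, 1.4340)

(1.9033, -4.5500, 1.4340)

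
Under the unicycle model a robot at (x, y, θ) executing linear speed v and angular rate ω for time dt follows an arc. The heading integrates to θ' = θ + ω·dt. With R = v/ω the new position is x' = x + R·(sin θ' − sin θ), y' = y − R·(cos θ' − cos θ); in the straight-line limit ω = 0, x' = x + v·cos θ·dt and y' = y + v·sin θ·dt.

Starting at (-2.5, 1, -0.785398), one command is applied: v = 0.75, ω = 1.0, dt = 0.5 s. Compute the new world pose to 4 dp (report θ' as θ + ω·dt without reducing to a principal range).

(-2.1808, 0.8107, -0.2854)

θ' = -0.7854 + 1.0·0.5 = -0.2854
R = v/ω = 0.75/1.0 = 0.7500
x' = -2.5 + 0.7500·(sin -0.2854 − sin -0.7854) = -2.1808
y' = 1 − 0.7500·(cos -0.2854 − cos -0.7854) = 0.8107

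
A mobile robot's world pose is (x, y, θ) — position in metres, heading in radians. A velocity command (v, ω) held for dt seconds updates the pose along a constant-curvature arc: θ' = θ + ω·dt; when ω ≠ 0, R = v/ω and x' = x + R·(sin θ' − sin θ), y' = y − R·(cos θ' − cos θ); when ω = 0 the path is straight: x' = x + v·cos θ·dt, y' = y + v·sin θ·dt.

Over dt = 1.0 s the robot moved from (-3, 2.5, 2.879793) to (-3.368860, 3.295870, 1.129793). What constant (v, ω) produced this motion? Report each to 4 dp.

Δθ = 1.129793 − 2.879793 = -1.750000
ω = Δθ/dt = -1.750000/1.0 = -1.7500
R = −Δy/(cos θ' − cos θ) = -0.5714
v = R·ω = -0.5714·-1.7500 = 1.0000

v = 1.0000, ω = -1.7500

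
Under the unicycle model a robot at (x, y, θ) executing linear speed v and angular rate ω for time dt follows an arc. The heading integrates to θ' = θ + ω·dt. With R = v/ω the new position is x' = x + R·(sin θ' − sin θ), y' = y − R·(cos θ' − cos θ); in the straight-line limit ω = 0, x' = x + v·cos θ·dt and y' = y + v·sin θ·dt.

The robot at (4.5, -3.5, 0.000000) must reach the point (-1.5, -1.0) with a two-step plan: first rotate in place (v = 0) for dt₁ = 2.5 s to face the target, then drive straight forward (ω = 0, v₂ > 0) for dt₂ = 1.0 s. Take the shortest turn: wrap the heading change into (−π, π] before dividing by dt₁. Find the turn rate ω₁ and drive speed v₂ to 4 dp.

heading to target = atan2(-1−-3.5, -1.5−4.5) = 2.7468
Δθ = wrap(2.7468 − 0.0000) = 2.7468; ω₁ = Δθ/dt₁ = 1.0987
distance = √((-1.5−4.5)² + (-1−-3.5)²) = 6.5000; v₂ = distance/dt₂ = 6.5000

ω₁ = 1.0987, v₂ = 6.5000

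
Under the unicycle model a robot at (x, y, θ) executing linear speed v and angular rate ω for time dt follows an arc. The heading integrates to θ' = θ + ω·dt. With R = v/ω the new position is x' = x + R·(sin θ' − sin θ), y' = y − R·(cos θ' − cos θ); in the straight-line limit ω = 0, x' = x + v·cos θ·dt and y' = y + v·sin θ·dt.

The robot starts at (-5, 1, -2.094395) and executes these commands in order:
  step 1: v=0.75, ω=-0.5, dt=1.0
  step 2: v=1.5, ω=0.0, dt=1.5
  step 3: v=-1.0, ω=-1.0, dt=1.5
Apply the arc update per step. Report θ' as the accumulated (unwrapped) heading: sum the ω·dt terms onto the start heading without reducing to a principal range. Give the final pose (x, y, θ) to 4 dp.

(-6.1047, -0.9762, -4.0944)

step 1: θ'=-2.5944 (R=-1.5000) → pose (-5.5186, 0.4690, -2.5944)
step 2: θ'=-2.5944 (straight) → pose (-7.4401, -0.7016, -2.5944)
step 3: θ'=-4.0944 (R=1.0000) → pose (-6.1047, -0.9762, -4.0944)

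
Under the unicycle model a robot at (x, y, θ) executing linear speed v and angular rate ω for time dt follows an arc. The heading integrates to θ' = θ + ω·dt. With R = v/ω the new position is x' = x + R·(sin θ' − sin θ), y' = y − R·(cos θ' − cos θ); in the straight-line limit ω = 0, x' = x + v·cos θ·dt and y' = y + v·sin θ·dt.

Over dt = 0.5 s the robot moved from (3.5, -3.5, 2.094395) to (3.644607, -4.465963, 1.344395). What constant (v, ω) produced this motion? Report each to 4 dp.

Δθ = 1.344395 − 2.094395 = -0.750000
ω = Δθ/dt = -0.750000/0.5 = -1.5000
R = −Δy/(cos θ' − cos θ) = 1.3333
v = R·ω = 1.3333·-1.5000 = -2.0000

v = -2.0000, ω = -1.5000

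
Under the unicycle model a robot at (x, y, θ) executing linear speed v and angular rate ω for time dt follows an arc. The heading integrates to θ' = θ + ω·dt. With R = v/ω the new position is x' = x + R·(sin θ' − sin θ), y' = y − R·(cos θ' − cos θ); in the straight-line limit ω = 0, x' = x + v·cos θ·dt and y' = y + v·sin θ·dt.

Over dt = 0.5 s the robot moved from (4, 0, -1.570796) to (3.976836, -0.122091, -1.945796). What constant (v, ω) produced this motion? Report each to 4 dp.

v = 0.2500, ω = -0.7500

Δθ = -1.945796 − -1.570796 = -0.375000
ω = Δθ/dt = -0.375000/0.5 = -0.7500
R = −Δy/(cos θ' − cos θ) = -0.3333
v = R·ω = -0.3333·-0.7500 = 0.2500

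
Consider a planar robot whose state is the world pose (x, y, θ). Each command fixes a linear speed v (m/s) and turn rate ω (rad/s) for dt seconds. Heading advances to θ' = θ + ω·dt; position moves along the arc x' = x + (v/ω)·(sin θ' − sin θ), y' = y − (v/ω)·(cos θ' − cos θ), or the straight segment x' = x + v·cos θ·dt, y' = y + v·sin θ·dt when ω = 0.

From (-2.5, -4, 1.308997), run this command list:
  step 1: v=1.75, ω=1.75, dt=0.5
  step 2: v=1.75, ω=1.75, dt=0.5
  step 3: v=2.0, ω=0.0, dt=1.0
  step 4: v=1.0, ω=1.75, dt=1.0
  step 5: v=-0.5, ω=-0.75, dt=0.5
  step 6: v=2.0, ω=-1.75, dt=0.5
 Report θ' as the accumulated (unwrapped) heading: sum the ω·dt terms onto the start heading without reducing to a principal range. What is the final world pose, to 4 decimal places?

(-6.6055, -3.6873, 3.5590)

step 1: θ'=2.1840 (R=1.0000) → pose (-2.6481, -3.1657, 2.1840)
step 2: θ'=3.0590 (R=1.0000) → pose (-3.3834, -2.7446, 3.0590)
step 3: θ'=3.0590 (straight) → pose (-5.3766, -2.5796, 3.0590)
step 4: θ'=4.8090 (R=0.5714) → pose (-5.9925, -3.2042, 4.8090)
step 5: θ'=4.4340 (R=0.6667) → pose (-5.9700, -2.9567, 4.4340)
step 6: θ'=3.5590 (R=-1.1429) → pose (-6.6055, -3.6873, 3.5590)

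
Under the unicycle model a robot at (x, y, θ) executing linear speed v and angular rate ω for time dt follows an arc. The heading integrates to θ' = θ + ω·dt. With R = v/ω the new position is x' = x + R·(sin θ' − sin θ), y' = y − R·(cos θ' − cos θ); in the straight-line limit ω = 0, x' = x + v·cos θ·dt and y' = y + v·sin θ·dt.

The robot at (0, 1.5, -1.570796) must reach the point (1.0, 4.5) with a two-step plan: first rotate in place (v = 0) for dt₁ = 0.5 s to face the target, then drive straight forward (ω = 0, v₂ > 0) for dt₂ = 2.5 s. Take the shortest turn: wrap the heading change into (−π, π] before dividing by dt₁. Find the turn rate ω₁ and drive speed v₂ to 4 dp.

heading to target = atan2(4.5−1.5, 1−0) = 1.2490
Δθ = wrap(1.2490 − -1.5708) = 2.8198; ω₁ = Δθ/dt₁ = 5.6397
distance = √((1−0)² + (4.5−1.5)²) = 3.1623; v₂ = distance/dt₂ = 1.2649

ω₁ = 5.6397, v₂ = 1.2649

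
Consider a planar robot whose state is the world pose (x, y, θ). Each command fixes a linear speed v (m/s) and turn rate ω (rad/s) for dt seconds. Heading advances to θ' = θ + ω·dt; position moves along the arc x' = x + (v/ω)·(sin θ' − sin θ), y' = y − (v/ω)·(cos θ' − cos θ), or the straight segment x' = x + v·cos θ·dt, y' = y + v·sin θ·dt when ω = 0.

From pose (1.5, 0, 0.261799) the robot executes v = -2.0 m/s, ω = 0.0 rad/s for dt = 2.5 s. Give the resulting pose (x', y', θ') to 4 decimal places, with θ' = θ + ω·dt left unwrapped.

θ' = 0.2618 + 0.0·2.5 = 0.2618
ω = 0 → straight: x' = 1.5 + -2.0·cos(0.2618)·2.5 = -3.3296
y' = 0 + -2.0·sin(0.2618)·2.5 = -1.2941

(-3.3296, -1.2941, 0.2618)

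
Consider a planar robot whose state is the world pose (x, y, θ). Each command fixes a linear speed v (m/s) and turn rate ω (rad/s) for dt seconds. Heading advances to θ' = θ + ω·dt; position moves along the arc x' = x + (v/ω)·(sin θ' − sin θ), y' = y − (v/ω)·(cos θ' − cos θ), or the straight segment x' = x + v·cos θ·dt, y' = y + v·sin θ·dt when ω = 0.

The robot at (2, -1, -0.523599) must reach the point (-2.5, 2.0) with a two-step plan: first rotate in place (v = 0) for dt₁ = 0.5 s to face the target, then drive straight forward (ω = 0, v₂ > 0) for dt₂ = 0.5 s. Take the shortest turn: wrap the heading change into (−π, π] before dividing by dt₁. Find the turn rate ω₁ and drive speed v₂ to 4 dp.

heading to target = atan2(2−-1, -2.5−2) = 2.5536
Δθ = wrap(2.5536 − -0.5236) = 3.0772; ω₁ = Δθ/dt₁ = 6.1544
distance = √((-2.5−2)² + (2−-1)²) = 5.4083; v₂ = distance/dt₂ = 10.8167

ω₁ = 6.1544, v₂ = 10.8167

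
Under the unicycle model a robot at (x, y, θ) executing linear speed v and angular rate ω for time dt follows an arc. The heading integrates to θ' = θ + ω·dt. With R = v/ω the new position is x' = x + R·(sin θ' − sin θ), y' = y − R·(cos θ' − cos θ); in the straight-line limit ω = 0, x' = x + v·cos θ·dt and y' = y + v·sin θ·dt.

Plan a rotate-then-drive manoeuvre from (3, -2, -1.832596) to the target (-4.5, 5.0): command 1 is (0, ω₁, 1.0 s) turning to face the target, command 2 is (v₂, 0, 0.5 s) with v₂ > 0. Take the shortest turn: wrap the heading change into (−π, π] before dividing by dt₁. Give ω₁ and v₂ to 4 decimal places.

ω₁ = -2.0599, v₂ = 20.5183

heading to target = atan2(5−-2, -4.5−3) = 2.3907
Δθ = wrap(2.3907 − -1.8326) = -2.0599; ω₁ = Δθ/dt₁ = -2.0599
distance = √((-4.5−3)² + (5−-2)²) = 10.2591; v₂ = distance/dt₂ = 20.5183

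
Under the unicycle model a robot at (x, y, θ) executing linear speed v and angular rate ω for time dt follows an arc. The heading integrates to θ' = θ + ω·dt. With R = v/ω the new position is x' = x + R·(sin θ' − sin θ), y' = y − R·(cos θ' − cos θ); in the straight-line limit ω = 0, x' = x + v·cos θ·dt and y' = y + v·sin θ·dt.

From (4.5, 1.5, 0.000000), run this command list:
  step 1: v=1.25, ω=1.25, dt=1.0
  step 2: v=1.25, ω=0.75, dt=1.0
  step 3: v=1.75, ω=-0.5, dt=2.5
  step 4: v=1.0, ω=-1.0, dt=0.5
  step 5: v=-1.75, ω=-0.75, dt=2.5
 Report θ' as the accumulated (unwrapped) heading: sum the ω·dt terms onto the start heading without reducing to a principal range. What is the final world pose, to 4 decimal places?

step 1: θ'=1.2500 (R=1.0000) → pose (5.4490, 2.1847, 1.2500)
step 2: θ'=2.0000 (R=1.6667) → pose (5.3828, 3.4038, 2.0000)
step 3: θ'=0.7500 (R=-3.5000) → pose (6.1796, 7.4212, 0.7500)
step 4: θ'=0.2500 (R=-1.0000) → pose (6.6139, 7.6584, 0.2500)
step 5: θ'=-1.6250 (R=2.3333) → pose (3.7067, 10.0457, -1.6250)

(3.7067, 10.0457, -1.6250)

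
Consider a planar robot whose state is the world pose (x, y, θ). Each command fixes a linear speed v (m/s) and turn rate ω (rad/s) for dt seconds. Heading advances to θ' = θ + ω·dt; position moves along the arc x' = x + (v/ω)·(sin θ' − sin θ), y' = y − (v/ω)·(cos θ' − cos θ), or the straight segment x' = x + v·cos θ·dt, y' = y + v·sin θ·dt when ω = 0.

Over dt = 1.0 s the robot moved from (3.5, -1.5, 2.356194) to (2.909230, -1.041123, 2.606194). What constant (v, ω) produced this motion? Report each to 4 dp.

Δθ = 2.606194 − 2.356194 = 0.250000
ω = Δθ/dt = 0.250000/1.0 = 0.2500
R = Δx/(sin θ' − sin θ) = 3.0000
v = R·ω = 3.0000·0.2500 = 0.7500

v = 0.7500, ω = 0.2500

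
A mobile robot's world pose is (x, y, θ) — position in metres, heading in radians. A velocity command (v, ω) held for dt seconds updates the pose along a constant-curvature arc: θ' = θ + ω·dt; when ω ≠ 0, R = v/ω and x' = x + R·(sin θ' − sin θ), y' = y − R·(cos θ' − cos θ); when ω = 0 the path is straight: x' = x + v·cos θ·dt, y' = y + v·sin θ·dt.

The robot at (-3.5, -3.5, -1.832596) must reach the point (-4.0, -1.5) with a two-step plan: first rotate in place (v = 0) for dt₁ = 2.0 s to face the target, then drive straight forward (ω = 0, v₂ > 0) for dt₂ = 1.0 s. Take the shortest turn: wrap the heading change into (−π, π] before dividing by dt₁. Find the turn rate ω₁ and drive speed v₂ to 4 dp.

heading to target = atan2(-1.5−-3.5, -4−-3.5) = 1.8158
Δθ = wrap(1.8158 − -1.8326) = -2.6348; ω₁ = Δθ/dt₁ = -1.3174
distance = √((-4−-3.5)² + (-1.5−-3.5)²) = 2.0616; v₂ = distance/dt₂ = 2.0616

ω₁ = -1.3174, v₂ = 2.0616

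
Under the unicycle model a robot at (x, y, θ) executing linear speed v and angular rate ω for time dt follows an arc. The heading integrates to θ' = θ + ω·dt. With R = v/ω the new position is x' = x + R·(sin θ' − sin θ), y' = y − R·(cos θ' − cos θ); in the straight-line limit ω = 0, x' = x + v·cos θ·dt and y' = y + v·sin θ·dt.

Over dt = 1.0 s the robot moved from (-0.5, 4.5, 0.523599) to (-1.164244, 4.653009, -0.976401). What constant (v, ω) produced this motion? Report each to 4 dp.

v = -0.7500, ω = -1.5000

Δθ = -0.976401 − 0.523599 = -1.500000
ω = Δθ/dt = -1.500000/1.0 = -1.5000
R = Δx/(sin θ' − sin θ) = 0.5000
v = R·ω = 0.5000·-1.5000 = -0.7500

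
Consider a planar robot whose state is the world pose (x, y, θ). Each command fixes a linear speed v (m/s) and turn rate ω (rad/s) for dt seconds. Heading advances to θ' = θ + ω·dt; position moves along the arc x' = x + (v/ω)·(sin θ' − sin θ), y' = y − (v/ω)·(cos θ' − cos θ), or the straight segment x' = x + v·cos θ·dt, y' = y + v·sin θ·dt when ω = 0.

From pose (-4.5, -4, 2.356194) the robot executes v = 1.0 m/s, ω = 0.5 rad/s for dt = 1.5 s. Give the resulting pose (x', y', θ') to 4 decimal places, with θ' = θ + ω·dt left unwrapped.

(-5.8434, -3.4155, 3.1062)

θ' = 2.3562 + 0.5·1.5 = 3.1062
R = v/ω = 1.0/0.5 = 2.0000
x' = -4.5 + 2.0000·(sin 3.1062 − sin 2.3562) = -5.8434
y' = -4 − 2.0000·(cos 3.1062 − cos 2.3562) = -3.4155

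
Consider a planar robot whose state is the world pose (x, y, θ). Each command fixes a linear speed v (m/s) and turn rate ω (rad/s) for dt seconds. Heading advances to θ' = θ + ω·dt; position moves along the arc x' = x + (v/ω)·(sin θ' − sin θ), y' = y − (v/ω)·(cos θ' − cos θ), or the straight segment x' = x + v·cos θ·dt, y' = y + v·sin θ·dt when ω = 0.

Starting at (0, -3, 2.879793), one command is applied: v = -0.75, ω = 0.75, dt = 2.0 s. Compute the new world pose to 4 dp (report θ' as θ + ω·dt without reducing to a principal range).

(1.2040, -2.3606, 4.3798)

θ' = 2.8798 + 0.75·2.0 = 4.3798
R = v/ω = -0.75/0.75 = -1.0000
x' = 0 + -1.0000·(sin 4.3798 − sin 2.8798) = 1.2040
y' = -3 − -1.0000·(cos 4.3798 − cos 2.8798) = -2.3606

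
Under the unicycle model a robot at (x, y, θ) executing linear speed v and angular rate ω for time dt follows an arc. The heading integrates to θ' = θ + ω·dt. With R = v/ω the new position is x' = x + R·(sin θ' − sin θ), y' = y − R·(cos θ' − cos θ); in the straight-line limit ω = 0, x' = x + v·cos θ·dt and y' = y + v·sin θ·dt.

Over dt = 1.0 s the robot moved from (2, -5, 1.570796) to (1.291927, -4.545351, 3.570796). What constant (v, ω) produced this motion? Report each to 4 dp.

v = 1.0000, ω = 2.0000

Δθ = 3.570796 − 1.570796 = 2.000000
ω = Δθ/dt = 2.000000/1.0 = 2.0000
R = Δx/(sin θ' − sin θ) = 0.5000
v = R·ω = 0.5000·2.0000 = 1.0000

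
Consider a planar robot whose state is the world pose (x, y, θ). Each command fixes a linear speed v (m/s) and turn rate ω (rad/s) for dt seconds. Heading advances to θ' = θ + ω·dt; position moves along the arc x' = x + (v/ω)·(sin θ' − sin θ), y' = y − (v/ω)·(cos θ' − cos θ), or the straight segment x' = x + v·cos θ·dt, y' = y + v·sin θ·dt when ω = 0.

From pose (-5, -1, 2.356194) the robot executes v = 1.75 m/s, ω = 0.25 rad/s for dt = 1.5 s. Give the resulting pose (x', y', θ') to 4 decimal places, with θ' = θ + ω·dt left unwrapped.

(-7.1569, 0.4690, 2.7312)

θ' = 2.3562 + 0.25·1.5 = 2.7312
R = v/ω = 1.75/0.25 = 7.0000
x' = -5 + 7.0000·(sin 2.7312 − sin 2.3562) = -7.1569
y' = -1 − 7.0000·(cos 2.7312 − cos 2.3562) = 0.4690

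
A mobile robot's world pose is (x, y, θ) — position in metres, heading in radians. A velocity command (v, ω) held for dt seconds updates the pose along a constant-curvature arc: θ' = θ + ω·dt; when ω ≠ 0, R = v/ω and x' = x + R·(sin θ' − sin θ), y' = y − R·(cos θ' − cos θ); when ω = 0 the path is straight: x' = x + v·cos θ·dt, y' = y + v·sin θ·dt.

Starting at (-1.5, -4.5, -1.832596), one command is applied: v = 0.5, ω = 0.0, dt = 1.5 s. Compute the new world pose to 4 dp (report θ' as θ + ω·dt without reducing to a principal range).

θ' = -1.8326 + 0.0·1.5 = -1.8326
ω = 0 → straight: x' = -1.5 + 0.5·cos(-1.8326)·1.5 = -1.6941
y' = -4.5 + 0.5·sin(-1.8326)·1.5 = -5.2244

(-1.6941, -5.2244, -1.8326)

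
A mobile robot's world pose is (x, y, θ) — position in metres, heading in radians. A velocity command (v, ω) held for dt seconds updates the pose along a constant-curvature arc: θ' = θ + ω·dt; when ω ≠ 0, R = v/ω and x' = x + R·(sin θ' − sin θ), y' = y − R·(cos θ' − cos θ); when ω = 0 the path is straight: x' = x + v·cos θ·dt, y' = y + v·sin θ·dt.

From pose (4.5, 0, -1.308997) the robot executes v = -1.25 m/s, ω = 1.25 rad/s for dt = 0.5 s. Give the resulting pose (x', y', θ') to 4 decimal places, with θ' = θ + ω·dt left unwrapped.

(4.1660, 0.5162, -0.6840)

θ' = -1.3090 + 1.25·0.5 = -0.6840
R = v/ω = -1.25/1.25 = -1.0000
x' = 4.5 + -1.0000·(sin -0.6840 − sin -1.3090) = 4.1660
y' = 0 − -1.0000·(cos -0.6840 − cos -1.3090) = 0.5162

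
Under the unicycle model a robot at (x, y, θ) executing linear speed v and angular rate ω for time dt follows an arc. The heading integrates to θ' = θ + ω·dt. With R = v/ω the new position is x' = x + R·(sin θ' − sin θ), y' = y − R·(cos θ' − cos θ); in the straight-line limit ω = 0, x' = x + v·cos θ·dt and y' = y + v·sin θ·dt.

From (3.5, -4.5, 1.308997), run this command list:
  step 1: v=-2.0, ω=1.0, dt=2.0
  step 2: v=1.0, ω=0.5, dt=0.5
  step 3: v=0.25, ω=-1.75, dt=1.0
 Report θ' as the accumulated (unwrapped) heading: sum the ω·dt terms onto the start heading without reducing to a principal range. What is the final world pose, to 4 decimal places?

step 1: θ'=3.3090 (R=-2.0000) → pose (5.7651, -6.9897, 3.3090)
step 2: θ'=3.5590 (R=2.0000) → pose (5.2876, -7.1334, 3.5590)
step 3: θ'=1.8090 (R=-0.1429) → pose (5.0908, -7.0365, 1.8090)

(5.0908, -7.0365, 1.8090)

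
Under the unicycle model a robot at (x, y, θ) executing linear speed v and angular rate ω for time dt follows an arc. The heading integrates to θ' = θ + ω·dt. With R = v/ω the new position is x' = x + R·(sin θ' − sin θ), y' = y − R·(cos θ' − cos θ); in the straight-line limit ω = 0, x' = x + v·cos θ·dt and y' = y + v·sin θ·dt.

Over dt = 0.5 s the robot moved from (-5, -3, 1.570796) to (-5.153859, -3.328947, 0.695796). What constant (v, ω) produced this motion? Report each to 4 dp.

v = -0.7500, ω = -1.7500

Δθ = 0.695796 − 1.570796 = -0.875000
ω = Δθ/dt = -0.875000/0.5 = -1.7500
R = −Δy/(cos θ' − cos θ) = 0.4286
v = R·ω = 0.4286·-1.7500 = -0.7500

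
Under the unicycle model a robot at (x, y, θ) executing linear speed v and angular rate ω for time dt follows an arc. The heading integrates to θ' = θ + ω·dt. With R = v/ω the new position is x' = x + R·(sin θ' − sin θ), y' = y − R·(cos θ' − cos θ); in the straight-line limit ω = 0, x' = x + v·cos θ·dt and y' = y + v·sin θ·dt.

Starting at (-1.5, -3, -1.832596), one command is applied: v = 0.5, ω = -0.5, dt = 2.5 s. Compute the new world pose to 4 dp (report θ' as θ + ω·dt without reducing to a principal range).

θ' = -1.8326 + -0.5·2.5 = -3.0826
R = v/ω = 0.5/-0.5 = -1.0000
x' = -1.5 + -1.0000·(sin -3.0826 − sin -1.8326) = -2.4070
y' = -3 − -1.0000·(cos -3.0826 − cos -1.8326) = -3.7394

(-2.4070, -3.7394, -3.0826)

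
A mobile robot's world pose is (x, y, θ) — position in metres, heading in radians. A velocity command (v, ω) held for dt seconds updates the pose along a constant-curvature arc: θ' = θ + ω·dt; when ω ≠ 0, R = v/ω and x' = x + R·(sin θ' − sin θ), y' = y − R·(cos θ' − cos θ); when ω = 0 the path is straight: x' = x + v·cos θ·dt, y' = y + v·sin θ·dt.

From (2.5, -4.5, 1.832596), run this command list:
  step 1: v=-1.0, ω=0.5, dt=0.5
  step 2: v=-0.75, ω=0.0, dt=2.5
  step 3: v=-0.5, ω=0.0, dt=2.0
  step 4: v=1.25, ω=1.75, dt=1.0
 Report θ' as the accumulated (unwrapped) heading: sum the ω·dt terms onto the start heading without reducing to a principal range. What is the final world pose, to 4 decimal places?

step 1: θ'=2.0826 (R=-2.0000) → pose (2.6881, -4.9619, 2.0826)
step 2: θ'=2.0826 (straight) → pose (3.6064, -6.5966, 2.0826)
step 3: θ'=2.0826 (straight) → pose (4.0961, -7.4685, 2.0826)
step 4: θ'=3.8326 (R=0.7143) → pose (3.0182, -7.2679, 3.8326)

(3.0182, -7.2679, 3.8326)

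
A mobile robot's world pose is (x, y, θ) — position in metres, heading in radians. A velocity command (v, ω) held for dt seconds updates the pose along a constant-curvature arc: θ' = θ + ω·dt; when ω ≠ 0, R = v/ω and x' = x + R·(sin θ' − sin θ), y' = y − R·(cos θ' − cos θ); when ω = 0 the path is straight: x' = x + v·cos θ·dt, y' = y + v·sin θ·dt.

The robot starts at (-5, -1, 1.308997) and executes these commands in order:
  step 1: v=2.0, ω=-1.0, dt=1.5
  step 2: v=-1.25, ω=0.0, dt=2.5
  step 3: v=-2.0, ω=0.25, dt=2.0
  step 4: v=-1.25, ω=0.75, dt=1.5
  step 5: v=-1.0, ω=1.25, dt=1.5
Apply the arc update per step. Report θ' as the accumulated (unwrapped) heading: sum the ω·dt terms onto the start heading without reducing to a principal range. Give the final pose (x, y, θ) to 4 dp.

(-9.9266, -1.4525, 3.3090)

step 1: θ'=-0.1910 (R=-2.0000) → pose (-2.6885, 0.4460, -0.1910)
step 2: θ'=-0.1910 (straight) → pose (-5.7566, 1.0393, -0.1910)
step 3: θ'=0.3090 (R=-8.0000) → pose (-9.7082, 0.8059, 0.3090)
step 4: θ'=1.4340 (R=-1.6667) → pose (-10.8525, -0.5546, 1.4340)
step 5: θ'=3.3090 (R=-0.8000) → pose (-9.9266, -1.4525, 3.3090)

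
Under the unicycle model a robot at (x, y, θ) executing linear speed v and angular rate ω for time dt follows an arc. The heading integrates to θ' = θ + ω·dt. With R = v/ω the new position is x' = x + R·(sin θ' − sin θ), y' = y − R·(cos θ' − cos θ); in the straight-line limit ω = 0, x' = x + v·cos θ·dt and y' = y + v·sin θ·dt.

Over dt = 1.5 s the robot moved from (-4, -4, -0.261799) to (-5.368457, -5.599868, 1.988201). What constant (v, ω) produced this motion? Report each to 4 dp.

Δθ = 1.988201 − -0.261799 = 2.250000
ω = Δθ/dt = 2.250000/1.5 = 1.5000
R = −Δy/(cos θ' − cos θ) = -1.1667
v = R·ω = -1.1667·1.5000 = -1.7500

v = -1.7500, ω = 1.5000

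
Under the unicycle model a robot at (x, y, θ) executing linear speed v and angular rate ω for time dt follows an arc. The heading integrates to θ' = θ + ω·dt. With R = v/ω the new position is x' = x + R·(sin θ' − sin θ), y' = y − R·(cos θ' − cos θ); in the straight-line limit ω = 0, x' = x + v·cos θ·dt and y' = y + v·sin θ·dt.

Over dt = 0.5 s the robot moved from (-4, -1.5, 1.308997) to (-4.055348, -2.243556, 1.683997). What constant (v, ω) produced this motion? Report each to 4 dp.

Δθ = 1.683997 − 1.308997 = 0.375000
ω = Δθ/dt = 0.375000/0.5 = 0.7500
R = −Δy/(cos θ' − cos θ) = -2.0000
v = R·ω = -2.0000·0.7500 = -1.5000

v = -1.5000, ω = 0.7500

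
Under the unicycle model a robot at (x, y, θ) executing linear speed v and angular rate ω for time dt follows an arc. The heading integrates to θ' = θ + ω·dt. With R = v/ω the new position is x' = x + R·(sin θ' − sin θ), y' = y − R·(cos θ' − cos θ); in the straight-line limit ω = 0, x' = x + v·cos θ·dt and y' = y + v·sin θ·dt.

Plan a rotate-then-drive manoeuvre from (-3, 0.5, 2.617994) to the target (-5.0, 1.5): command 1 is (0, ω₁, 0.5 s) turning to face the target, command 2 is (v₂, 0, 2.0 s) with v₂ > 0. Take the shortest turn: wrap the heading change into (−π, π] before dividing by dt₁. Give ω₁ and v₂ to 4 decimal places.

ω₁ = 0.1199, v₂ = 1.1180

heading to target = atan2(1.5−0.5, -5−-3) = 2.6779
Δθ = wrap(2.6779 − 2.6180) = 0.0600; ω₁ = Δθ/dt₁ = 0.1199
distance = √((-5−-3)² + (1.5−0.5)²) = 2.2361; v₂ = distance/dt₂ = 1.1180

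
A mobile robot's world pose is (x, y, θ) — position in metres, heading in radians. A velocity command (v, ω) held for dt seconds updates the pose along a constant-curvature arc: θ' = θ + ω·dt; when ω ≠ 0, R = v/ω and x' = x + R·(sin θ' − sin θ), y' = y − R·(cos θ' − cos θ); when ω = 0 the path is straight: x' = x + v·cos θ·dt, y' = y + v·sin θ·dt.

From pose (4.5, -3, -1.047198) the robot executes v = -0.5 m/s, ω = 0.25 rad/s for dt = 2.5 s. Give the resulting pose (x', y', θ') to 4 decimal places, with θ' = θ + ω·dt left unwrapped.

(3.5875, -2.1756, -0.4222)

θ' = -1.0472 + 0.25·2.5 = -0.4222
R = v/ω = -0.5/0.25 = -2.0000
x' = 4.5 + -2.0000·(sin -0.4222 − sin -1.0472) = 3.5875
y' = -3 − -2.0000·(cos -0.4222 − cos -1.0472) = -2.1756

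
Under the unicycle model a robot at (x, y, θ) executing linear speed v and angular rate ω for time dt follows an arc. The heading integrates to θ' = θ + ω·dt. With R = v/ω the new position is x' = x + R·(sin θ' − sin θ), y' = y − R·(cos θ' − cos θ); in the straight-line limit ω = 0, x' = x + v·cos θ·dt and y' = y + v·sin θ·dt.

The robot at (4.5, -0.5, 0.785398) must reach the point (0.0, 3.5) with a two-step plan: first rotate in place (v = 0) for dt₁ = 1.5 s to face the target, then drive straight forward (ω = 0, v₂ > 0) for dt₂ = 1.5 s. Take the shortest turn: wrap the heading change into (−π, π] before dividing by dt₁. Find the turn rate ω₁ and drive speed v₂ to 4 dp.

ω₁ = 1.0864, v₂ = 4.0139

heading to target = atan2(3.5−-0.5, 0−4.5) = 2.4150
Δθ = wrap(2.4150 − 0.7854) = 1.6296; ω₁ = Δθ/dt₁ = 1.0864
distance = √((0−4.5)² + (3.5−-0.5)²) = 6.0208; v₂ = distance/dt₂ = 4.0139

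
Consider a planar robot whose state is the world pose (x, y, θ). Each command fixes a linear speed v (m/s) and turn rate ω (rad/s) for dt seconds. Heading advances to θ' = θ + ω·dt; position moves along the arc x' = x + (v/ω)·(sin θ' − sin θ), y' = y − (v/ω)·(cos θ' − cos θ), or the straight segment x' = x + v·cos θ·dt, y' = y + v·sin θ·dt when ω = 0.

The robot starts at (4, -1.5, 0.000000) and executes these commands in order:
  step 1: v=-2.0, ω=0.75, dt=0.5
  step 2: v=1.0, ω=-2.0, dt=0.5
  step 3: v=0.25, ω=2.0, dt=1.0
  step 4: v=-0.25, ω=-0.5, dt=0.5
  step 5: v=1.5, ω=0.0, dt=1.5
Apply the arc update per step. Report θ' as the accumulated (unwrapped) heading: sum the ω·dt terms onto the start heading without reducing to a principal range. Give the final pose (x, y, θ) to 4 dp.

(4.6255, 0.2438, 1.1250)

step 1: θ'=0.3750 (R=-2.6667) → pose (3.0233, -1.6853, 0.3750)
step 2: θ'=-0.6250 (R=-0.5000) → pose (3.4990, -1.7451, -0.6250)
step 3: θ'=1.3750 (R=0.1250) → pose (3.6947, -1.6680, 1.3750)
step 4: θ'=1.1250 (R=0.5000) → pose (3.6554, -1.7863, 1.1250)
step 5: θ'=1.1250 (straight) → pose (4.6255, 0.2438, 1.1250)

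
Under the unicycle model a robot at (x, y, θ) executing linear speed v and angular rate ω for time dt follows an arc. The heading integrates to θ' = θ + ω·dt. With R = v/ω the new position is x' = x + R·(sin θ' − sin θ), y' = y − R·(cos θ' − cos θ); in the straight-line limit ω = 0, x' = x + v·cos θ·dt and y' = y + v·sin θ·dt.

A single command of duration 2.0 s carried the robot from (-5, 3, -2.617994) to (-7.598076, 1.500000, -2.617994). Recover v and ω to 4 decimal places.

v = 1.5000, ω = 0.0000

Δθ = -2.617994 − -2.617994 = 0.000000
ω = Δθ/dt = 0.000000/2.0 = 0.0000
ω = 0 → v = (Δx·cos θ + Δy·sin θ)/dt = 1.5000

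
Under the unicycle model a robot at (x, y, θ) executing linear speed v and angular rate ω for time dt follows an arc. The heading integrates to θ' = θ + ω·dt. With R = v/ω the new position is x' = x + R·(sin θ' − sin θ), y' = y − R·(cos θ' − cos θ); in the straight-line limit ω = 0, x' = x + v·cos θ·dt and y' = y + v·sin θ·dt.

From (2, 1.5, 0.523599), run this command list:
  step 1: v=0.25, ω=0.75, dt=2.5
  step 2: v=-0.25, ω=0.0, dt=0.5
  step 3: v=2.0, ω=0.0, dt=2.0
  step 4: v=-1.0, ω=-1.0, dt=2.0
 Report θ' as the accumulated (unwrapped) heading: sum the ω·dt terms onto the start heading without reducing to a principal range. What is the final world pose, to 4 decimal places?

step 1: θ'=2.3986 (R=0.3333) → pose (2.0588, 2.0342, 2.3986)
step 2: θ'=2.3986 (straight) → pose (2.1509, 1.9496, 2.3986)
step 3: θ'=2.3986 (straight) → pose (-0.7949, 4.6556, 2.3986)
step 4: θ'=0.3986 (R=1.0000) → pose (-1.0833, 2.9975, 0.3986)

(-1.0833, 2.9975, 0.3986)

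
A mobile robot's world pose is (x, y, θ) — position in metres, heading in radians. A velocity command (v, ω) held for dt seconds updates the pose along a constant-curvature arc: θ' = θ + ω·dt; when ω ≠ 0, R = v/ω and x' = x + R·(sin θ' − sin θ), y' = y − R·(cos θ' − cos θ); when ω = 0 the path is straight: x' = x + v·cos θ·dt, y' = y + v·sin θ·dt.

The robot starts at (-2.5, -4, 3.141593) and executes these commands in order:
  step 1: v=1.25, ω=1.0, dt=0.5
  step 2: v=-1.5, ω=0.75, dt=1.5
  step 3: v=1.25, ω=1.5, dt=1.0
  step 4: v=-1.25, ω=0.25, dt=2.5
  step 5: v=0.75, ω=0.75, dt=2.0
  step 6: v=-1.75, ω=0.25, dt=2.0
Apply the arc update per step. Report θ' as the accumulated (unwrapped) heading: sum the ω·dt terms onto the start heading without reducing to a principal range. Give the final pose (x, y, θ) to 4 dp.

(-1.4416, -5.0852, 8.8916)

step 1: θ'=3.6416 (R=1.2500) → pose (-3.0993, -4.1530, 3.6416)
step 2: θ'=4.7666 (R=-2.0000) → pose (-2.0611, -2.2895, 4.7666)
step 3: θ'=6.2666 (R=0.8333) → pose (-1.2428, -3.0776, 6.2666)
step 4: θ'=6.8916 (R=-5.0000) → pose (-4.1836, -3.9741, 6.8916)
step 5: θ'=8.3916 (R=1.0000) → pose (-3.8962, -2.6414, 8.3916)
step 6: θ'=8.8916 (R=-7.0000) → pose (-1.4416, -5.0852, 8.8916)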